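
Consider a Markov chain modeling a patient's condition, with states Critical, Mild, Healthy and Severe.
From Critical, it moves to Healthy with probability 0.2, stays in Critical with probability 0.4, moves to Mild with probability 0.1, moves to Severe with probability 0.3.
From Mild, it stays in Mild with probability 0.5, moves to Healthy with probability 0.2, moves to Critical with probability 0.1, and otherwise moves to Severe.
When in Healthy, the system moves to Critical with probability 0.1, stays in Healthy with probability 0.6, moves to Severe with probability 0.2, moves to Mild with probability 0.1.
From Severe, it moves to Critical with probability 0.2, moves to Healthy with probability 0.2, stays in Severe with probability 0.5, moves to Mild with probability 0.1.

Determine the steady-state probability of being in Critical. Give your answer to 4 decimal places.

0.1875

Let the stationary distribution be π with π = πP and π_1 + π_2 + π_3 + π_4 = 1.
π_1 = 0.4·π_1 + 0.1·π_2 + 0.1·π_3 + 0.2·π_4
π_2 = 0.1·π_1 + 0.5·π_2 + 0.1·π_3 + 0.1·π_4
π_3 = 0.2·π_1 + 0.2·π_2 + 0.6·π_3 + 0.2·π_4
Solving with the normalization constraint gives π = (0.1875, 0.1667, 0.3333, 0.3125).
So the stationary probability of Critical is 0.1875.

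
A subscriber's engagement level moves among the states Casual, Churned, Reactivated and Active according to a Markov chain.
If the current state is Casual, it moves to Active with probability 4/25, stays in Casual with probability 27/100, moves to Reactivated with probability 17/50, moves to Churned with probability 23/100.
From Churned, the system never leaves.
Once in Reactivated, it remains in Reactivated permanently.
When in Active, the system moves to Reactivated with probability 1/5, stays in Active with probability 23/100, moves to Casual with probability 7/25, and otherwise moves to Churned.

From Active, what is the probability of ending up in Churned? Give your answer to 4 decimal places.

0.5337

Let h(s) be the probability of absorption at Churned starting from transient state s. Then h(Churned) = 1 and h(Reactivated) = 0. By first-step analysis:
h(Casual) = 0.27·h(Casual) + 0.23·1 + 0.34·0 + 0.16·h(Active)
h(Active) = 0.28·h(Casual) + 0.29·1 + 0.2·0 + 0.23·h(Active)
Solving: h(Casual) = 0.4321, h(Active) = 0.5337.
Starting from Active, the probability is 0.5337.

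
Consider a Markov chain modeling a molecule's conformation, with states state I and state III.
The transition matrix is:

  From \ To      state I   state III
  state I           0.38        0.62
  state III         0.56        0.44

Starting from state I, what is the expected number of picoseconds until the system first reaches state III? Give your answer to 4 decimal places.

1.6129

Let t(s) be the expected number of picoseconds to first reach state III from state s, with t(state III) = 0. Conditioning on the first picosecond:
t(state I) = 1 + 0.38·t(state I)
Solving: t(state I) = 1.6129.
Expected picoseconds from state I to state III: 1.6129.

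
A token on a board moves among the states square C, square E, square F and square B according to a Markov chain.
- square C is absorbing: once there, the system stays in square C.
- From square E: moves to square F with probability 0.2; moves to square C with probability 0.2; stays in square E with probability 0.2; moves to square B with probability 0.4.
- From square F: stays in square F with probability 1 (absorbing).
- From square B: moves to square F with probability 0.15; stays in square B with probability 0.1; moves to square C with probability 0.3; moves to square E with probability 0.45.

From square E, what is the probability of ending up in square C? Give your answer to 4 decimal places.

Let h(s) be the probability of absorption at square C starting from transient state s. Then h(square C) = 1 and h(square F) = 0. By first-step analysis:
h(square E) = 0.2·1 + 0.2·h(square E) + 0.2·0 + 0.4·h(square B)
h(square B) = 0.3·1 + 0.45·h(square E) + 0.15·0 + 0.1·h(square B)
Solving: h(square E) = 0.5556, h(square B) = 0.6111.
Starting from square E, the probability is 0.5556.

0.5556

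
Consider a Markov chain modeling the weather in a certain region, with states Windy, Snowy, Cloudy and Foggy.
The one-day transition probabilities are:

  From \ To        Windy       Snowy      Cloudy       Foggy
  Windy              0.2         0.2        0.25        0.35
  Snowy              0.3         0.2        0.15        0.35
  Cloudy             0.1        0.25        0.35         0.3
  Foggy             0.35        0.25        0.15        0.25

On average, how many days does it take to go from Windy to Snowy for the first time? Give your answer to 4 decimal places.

Let t(s) be the expected number of days to first reach Snowy from state s, with t(Snowy) = 0. Conditioning on the first day:
t(Windy) = 1 + 0.2·t(Windy) + 0.25·t(Cloudy) + 0.35·t(Foggy)
t(Cloudy) = 1 + 0.1·t(Windy) + 0.35·t(Cloudy) + 0.3·t(Foggy)
t(Foggy) = 1 + 0.35·t(Windy) + 0.15·t(Cloudy) + 0.25·t(Foggy)
Solving: t(Windy) = 4.3949, t(Cloudy) = 4.1606, t(Foggy) = 4.2164.
Expected days from Windy to Snowy: 4.3949.

4.3949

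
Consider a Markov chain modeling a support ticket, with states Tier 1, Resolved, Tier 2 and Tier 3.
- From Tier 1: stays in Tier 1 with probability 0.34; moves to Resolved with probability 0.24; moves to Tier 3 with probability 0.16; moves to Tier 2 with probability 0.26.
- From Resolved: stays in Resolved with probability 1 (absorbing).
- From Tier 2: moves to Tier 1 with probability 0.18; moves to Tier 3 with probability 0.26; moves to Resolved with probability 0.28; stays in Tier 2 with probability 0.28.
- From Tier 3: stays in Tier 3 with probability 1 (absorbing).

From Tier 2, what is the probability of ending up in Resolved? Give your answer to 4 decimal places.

0.5322

Let h(s) be the probability of absorption at Resolved starting from transient state s. Then h(Resolved) = 1 and h(Tier 3) = 0. By first-step analysis:
h(Tier 1) = 0.34·h(Tier 1) + 0.24·1 + 0.26·h(Tier 2) + 0.16·0
h(Tier 2) = 0.18·h(Tier 1) + 0.28·1 + 0.28·h(Tier 2) + 0.26·0
Solving: h(Tier 1) = 0.5733, h(Tier 2) = 0.5322.
Starting from Tier 2, the probability is 0.5322.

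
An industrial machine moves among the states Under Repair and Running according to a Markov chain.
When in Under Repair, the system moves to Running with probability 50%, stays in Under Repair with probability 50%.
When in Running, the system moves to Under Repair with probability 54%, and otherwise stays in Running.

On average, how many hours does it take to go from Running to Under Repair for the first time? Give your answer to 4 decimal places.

Let t(s) be the expected number of hours to first reach Under Repair from state s, with t(Under Repair) = 0. Conditioning on the first hour:
t(Running) = 1 + 0.46·t(Running)
Solving: t(Running) = 1.8519.
Expected hours from Running to Under Repair: 1.8519.

1.8519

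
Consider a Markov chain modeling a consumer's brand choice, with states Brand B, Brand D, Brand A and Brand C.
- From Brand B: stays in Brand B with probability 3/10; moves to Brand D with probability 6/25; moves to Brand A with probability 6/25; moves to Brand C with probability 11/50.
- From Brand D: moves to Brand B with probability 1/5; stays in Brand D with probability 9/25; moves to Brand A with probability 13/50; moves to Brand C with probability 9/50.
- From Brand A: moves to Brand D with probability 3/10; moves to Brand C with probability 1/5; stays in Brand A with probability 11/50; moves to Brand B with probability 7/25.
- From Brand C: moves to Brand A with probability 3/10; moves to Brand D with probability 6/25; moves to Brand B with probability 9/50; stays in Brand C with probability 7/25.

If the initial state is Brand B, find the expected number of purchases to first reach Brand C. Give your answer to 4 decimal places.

4.9112

Let t(s) be the expected number of purchases to first reach Brand C from state s, with t(Brand C) = 0. Conditioning on the first purchase:
t(Brand B) = 1 + 0.3·t(Brand B) + 0.24·t(Brand D) + 0.24·t(Brand A)
t(Brand D) = 1 + 0.2·t(Brand B) + 0.36·t(Brand D) + 0.26·t(Brand A)
t(Brand A) = 1 + 0.28·t(Brand B) + 0.3·t(Brand D) + 0.22·t(Brand A)
Solving: t(Brand B) = 4.9112, t(Brand D) = 5.1370, t(Brand A) = 5.0208.
Expected purchases from Brand B to Brand C: 4.9112.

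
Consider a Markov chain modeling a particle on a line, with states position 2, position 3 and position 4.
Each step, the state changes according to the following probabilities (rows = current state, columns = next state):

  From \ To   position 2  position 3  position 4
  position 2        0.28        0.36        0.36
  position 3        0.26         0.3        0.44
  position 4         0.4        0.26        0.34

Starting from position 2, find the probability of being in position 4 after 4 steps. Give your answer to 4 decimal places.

Propagate the distribution vector 4 steps from position 2.
After 0 steps: (1.0000, 0.0000, 0.0000)
After 1 step: (0.2800, 0.3600, 0.3600)
After 2 steps: (0.3160, 0.3024, 0.3816)
After 3 steps: (0.3197, 0.3037, 0.3766)
After 4 steps: (0.3191, 0.3041, 0.3768)
P(in position 4 after 4 steps) = 0.3768

0.3768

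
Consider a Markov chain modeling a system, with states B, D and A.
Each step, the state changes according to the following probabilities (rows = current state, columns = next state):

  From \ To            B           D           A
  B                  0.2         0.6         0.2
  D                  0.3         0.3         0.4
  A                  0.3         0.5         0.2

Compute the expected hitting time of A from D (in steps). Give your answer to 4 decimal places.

Let t(s) be the expected number of steps to first reach A from state s, with t(A) = 0. Conditioning on the first step:
t(B) = 1 + 0.2·t(B) + 0.6·t(D)
t(D) = 1 + 0.3·t(B) + 0.3·t(D)
Solving: t(B) = 3.4211, t(D) = 2.8947.
Expected steps from D to A: 2.8947.

2.8947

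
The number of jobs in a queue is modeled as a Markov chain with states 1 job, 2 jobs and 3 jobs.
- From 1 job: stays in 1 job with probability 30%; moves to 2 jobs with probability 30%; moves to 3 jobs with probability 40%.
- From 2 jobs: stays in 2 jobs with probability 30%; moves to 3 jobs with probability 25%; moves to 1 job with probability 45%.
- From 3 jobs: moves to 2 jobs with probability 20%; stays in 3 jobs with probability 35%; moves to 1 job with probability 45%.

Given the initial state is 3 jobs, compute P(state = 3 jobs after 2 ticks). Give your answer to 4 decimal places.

Sum over the intermediate state after 1 tick:
P = P(3 jobs→1 job)·P(1 job→3 jobs) + P(3 jobs→2 jobs)·P(2 jobs→3 jobs) + P(3 jobs→3 jobs)·P(3 jobs→3 jobs)
  = 0.45×0.4 + 0.2×0.25 + 0.35×0.35
  = 0.1800 + 0.0500 + 0.1225 = 0.3525

0.3525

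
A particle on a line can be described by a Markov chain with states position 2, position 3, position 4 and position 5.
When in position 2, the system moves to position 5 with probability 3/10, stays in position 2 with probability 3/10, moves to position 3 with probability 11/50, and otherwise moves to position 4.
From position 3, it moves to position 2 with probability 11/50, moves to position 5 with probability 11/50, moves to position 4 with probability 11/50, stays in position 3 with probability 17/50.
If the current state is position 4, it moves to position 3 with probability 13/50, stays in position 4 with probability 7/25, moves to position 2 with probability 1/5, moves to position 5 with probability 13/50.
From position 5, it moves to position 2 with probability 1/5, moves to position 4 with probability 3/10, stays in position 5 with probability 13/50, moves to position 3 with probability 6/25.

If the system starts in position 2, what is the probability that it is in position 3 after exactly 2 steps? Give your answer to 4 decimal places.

0.2596

Propagate the distribution vector 2 steps from position 2.
After 0 steps: (1.0000, 0.0000, 0.0000, 0.0000)
After 1 step: (0.3000, 0.2200, 0.1800, 0.3000)
After 2 steps: (0.2344, 0.2596, 0.2428, 0.2632)
P(in position 3 after 2 steps) = 0.2596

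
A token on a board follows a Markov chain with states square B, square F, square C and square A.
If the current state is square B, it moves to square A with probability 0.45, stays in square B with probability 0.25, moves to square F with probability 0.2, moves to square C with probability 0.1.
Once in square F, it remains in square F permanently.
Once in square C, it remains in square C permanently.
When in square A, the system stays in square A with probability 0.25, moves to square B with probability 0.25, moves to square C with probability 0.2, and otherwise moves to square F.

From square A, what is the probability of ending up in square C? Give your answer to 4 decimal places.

0.3889

Let h(s) be the probability of absorption at square C starting from transient state s. Then h(square C) = 1 and h(square F) = 0. By first-step analysis:
h(square B) = 0.25·h(square B) + 0.2·0 + 0.1·1 + 0.45·h(square A)
h(square A) = 0.25·h(square B) + 0.3·0 + 0.2·1 + 0.25·h(square A)
Solving: h(square B) = 0.3667, h(square A) = 0.3889.
Starting from square A, the probability is 0.3889.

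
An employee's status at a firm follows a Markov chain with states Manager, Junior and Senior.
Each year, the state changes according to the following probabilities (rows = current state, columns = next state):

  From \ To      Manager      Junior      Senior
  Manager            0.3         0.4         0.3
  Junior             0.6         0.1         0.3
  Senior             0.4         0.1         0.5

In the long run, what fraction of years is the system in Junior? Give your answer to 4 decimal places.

0.2212

Let the stationary distribution be π with π = πP and π_1 + π_2 + π_3 = 1.
π_1 = 0.3·π_1 + 0.6·π_2 + 0.4·π_3
π_2 = 0.4·π_1 + 0.1·π_2 + 0.1·π_3
Solving with the normalization constraint gives π = (0.4038, 0.2212, 0.3750).
So the stationary probability of Junior is 0.2212.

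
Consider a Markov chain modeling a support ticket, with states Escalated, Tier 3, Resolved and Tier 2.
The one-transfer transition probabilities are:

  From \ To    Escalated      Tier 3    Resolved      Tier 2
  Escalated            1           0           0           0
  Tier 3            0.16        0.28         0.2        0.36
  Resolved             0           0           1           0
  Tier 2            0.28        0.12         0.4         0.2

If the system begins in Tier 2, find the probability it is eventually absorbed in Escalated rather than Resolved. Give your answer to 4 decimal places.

Let h(s) be the probability of absorption at Escalated starting from transient state s. Then h(Escalated) = 1 and h(Resolved) = 0. By first-step analysis:
h(Tier 3) = 0.16·1 + 0.28·h(Tier 3) + 0.2·0 + 0.36·h(Tier 2)
h(Tier 2) = 0.28·1 + 0.12·h(Tier 3) + 0.4·0 + 0.2·h(Tier 2)
Solving: h(Tier 3) = 0.4294, h(Tier 2) = 0.4144.
Starting from Tier 2, the probability is 0.4144.

0.4144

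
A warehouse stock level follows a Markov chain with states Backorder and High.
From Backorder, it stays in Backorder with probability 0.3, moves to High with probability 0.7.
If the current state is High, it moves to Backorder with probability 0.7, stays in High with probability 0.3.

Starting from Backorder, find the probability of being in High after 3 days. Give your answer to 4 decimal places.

0.5320

Propagate the distribution vector 3 days from Backorder.
After 0 days: (1.0000, 0.0000)
After 1 day: (0.3000, 0.7000)
After 2 days: (0.5800, 0.4200)
After 3 days: (0.4680, 0.5320)
P(in High after 3 days) = 0.5320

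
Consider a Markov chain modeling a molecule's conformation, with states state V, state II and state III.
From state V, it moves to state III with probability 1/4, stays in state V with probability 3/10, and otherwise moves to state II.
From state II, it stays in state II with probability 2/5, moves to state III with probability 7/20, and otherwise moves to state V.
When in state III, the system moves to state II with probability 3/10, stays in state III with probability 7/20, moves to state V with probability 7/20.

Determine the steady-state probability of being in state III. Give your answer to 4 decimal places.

0.3203

Let the stationary distribution be π with π = πP and π_1 + π_2 + π_3 = 1.
π_1 = 0.3·π_1 + 0.25·π_2 + 0.35·π_3
π_2 = 0.45·π_1 + 0.4·π_2 + 0.3·π_3
Solving with the normalization constraint gives π = (0.2969, 0.3828, 0.3203).
So the stationary probability of state III is 0.3203.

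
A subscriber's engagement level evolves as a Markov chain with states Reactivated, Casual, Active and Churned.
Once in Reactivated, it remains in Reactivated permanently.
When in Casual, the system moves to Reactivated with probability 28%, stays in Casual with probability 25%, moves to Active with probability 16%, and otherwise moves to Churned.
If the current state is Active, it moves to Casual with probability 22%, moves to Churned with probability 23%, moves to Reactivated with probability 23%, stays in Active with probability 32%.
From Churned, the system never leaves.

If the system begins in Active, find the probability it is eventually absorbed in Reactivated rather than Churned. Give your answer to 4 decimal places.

Let h(s) be the probability of absorption at Reactivated starting from transient state s. Then h(Reactivated) = 1 and h(Churned) = 0. By first-step analysis:
h(Casual) = 0.28·1 + 0.25·h(Casual) + 0.16·h(Active) + 0.31·0
h(Active) = 0.23·1 + 0.22·h(Casual) + 0.32·h(Active) + 0.23·0
Solving: h(Casual) = 0.4785, h(Active) = 0.4930.
Starting from Active, the probability is 0.4930.

0.4930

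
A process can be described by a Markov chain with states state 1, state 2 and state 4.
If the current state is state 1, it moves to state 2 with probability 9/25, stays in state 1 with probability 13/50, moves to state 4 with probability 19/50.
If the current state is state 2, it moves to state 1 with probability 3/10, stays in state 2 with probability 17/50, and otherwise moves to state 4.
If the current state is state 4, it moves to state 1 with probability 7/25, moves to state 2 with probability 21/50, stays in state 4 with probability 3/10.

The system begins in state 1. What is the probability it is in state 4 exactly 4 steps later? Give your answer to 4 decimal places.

0.3449

Propagate the distribution vector 4 steps from state 1.
After 0 steps: (1.0000, 0.0000, 0.0000)
After 1 step: (0.2600, 0.3600, 0.3800)
After 2 steps: (0.2820, 0.3756, 0.3424)
After 3 steps: (0.2819, 0.3730, 0.3451)
After 4 steps: (0.2818, 0.3732, 0.3449)
P(in state 4 after 4 steps) = 0.3449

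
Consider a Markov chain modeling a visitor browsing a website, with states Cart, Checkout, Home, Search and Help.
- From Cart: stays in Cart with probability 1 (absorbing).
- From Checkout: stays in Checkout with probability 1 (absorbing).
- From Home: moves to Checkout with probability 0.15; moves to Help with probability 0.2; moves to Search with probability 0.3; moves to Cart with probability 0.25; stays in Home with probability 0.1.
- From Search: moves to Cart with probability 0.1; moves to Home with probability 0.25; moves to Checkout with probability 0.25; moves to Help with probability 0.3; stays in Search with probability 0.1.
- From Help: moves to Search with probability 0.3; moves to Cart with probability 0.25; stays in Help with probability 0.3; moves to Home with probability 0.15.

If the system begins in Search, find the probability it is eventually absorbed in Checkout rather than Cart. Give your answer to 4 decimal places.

0.4841

Let h(s) be the probability of absorption at Checkout starting from transient state s. Then h(Checkout) = 1 and h(Cart) = 0. By first-step analysis:
h(Home) = 0.25·0 + 0.15·1 + 0.1·h(Home) + 0.3·h(Search) + 0.2·h(Help)
h(Search) = 0.1·0 + 0.25·1 + 0.25·h(Home) + 0.1·h(Search) + 0.3·h(Help)
h(Help) = 0.25·0 + 0.15·h(Home) + 0.3·h(Search) + 0.3·h(Help)
Solving: h(Home) = 0.3929, h(Search) = 0.4841, h(Help) = 0.2917.
Starting from Search, the probability is 0.4841.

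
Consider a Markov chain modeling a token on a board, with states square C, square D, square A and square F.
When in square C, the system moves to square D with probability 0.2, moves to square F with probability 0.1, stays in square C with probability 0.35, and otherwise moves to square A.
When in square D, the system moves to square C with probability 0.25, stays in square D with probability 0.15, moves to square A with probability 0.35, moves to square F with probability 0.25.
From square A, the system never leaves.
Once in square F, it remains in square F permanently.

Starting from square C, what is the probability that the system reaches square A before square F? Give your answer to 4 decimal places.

0.7313

Let h(s) be the probability of absorption at square A starting from transient state s. Then h(square A) = 1 and h(square F) = 0. By first-step analysis:
h(square C) = 0.35·h(square C) + 0.2·h(square D) + 0.35·1 + 0.1·0
h(square D) = 0.25·h(square C) + 0.15·h(square D) + 0.35·1 + 0.25·0
Solving: h(square C) = 0.7313, h(square D) = 0.6269.
Starting from square C, the probability is 0.7313.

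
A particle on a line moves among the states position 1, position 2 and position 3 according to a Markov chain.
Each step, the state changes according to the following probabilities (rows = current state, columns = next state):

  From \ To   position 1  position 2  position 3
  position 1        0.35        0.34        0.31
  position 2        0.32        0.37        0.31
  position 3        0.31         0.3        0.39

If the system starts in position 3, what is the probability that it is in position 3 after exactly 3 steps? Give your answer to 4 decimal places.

Propagate the distribution vector 3 steps from position 3.
After 0 steps: (0.0000, 0.0000, 1.0000)
After 1 step: (0.3100, 0.3000, 0.3900)
After 2 steps: (0.3254, 0.3334, 0.3412)
After 3 steps: (0.3264, 0.3364, 0.3373)
P(in position 3 after 3 steps) = 0.3373

0.3373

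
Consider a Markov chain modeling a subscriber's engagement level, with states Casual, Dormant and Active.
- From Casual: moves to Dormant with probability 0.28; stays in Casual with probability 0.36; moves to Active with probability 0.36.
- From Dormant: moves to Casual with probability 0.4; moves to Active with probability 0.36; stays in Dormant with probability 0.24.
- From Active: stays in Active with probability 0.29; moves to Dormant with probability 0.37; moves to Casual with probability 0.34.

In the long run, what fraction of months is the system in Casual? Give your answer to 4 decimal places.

Let the stationary distribution be π with π = πP and π_1 + π_2 + π_3 = 1.
π_1 = 0.36·π_1 + 0.4·π_2 + 0.34·π_3
π_2 = 0.28·π_1 + 0.24·π_2 + 0.37·π_3
Solving with the normalization constraint gives π = (0.3652, 0.2983, 0.3364).
So the stationary probability of Casual is 0.3652.

0.3652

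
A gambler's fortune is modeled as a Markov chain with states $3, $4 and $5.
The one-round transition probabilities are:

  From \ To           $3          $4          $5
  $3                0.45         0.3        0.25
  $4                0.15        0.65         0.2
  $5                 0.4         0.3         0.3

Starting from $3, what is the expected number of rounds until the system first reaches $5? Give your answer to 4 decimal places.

Let t(s) be the expected number of rounds to first reach $5 from state s, with t($5) = 0. Conditioning on the first round:
t($3) = 1 + 0.45·t($3) + 0.3·t($4)
t($4) = 1 + 0.15·t($3) + 0.65·t($4)
Solving: t($3) = 4.4068, t($4) = 4.7458.
Expected rounds from $3 to $5: 4.4068.

4.4068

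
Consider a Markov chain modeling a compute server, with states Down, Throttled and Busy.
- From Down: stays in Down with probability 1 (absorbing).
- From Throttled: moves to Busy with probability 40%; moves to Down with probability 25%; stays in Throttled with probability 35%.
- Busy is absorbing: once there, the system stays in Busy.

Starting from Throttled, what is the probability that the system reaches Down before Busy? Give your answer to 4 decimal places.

0.3846

Let h(s) be the probability of absorption at Down starting from transient state s. Then h(Down) = 1 and h(Busy) = 0. By first-step analysis:
h(Throttled) = 0.25·1 + 0.35·h(Throttled) + 0.4·0
Solving: h(Throttled) = 0.3846.
Starting from Throttled, the probability is 0.3846.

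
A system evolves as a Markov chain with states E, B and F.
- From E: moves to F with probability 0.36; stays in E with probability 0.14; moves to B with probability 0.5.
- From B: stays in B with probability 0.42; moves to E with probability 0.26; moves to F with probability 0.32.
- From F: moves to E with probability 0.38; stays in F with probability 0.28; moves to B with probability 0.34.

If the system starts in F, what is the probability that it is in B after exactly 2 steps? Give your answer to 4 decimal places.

Sum over the intermediate state after 1 step:
P = P(F→E)·P(E→B) + P(F→B)·P(B→B) + P(F→F)·P(F→B)
  = 0.38×0.5 + 0.34×0.42 + 0.28×0.34
  = 0.1900 + 0.1428 + 0.0952 = 0.4280

0.4280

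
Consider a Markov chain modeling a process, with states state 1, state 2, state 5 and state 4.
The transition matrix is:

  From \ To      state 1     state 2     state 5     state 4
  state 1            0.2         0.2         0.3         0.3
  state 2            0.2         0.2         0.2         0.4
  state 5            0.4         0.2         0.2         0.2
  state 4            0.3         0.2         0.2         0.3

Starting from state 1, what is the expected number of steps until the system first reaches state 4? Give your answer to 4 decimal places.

3.3951

Let t(s) be the expected number of steps to first reach state 4 from state s, with t(state 4) = 0. Conditioning on the first step:
t(state 1) = 1 + 0.2·t(state 1) + 0.2·t(state 2) + 0.3·t(state 5)
t(state 2) = 1 + 0.2·t(state 1) + 0.2·t(state 2) + 0.2·t(state 5)
t(state 5) = 1 + 0.4·t(state 1) + 0.2·t(state 2) + 0.2·t(state 5)
Solving: t(state 1) = 3.3951, t(state 2) = 3.0247, t(state 5) = 3.7037.
Expected steps from state 1 to state 4: 3.3951.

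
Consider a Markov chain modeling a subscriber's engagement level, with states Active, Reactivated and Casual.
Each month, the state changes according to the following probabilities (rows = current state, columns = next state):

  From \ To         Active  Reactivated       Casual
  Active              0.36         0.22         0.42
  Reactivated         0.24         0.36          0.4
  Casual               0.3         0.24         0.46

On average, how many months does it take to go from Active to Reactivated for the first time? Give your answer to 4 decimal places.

Let t(s) be the expected number of months to first reach Reactivated from state s, with t(Reactivated) = 0. Conditioning on the first month:
t(Active) = 1 + 0.36·t(Active) + 0.42·t(Casual)
t(Casual) = 1 + 0.3·t(Active) + 0.46·t(Casual)
Solving: t(Active) = 4.3716, t(Casual) = 4.2805.
Expected months from Active to Reactivated: 4.3716.

4.3716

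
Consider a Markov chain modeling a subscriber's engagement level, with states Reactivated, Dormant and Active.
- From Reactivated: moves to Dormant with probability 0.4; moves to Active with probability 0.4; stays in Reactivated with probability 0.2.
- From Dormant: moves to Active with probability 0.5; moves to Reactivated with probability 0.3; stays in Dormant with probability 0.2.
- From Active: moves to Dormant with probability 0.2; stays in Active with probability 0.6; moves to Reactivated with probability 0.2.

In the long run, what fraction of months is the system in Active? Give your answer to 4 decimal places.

0.5306

Let the stationary distribution be π with π = πP and π_1 + π_2 + π_3 = 1.
π_1 = 0.2·π_1 + 0.3·π_2 + 0.2·π_3
π_2 = 0.4·π_1 + 0.2·π_2 + 0.2·π_3
Solving with the normalization constraint gives π = (0.2245, 0.2449, 0.5306).
So the stationary probability of Active is 0.5306.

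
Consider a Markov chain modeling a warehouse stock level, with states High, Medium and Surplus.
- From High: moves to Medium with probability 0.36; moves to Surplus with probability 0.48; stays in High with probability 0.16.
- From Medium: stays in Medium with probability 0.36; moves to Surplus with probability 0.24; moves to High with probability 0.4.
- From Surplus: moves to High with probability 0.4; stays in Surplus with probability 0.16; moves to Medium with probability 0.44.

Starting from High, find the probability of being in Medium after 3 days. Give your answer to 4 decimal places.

0.3792

Propagate the distribution vector 3 days from High.
After 0 days: (1.0000, 0.0000, 0.0000)
After 1 day: (0.1600, 0.3600, 0.4800)
After 2 days: (0.3616, 0.3984, 0.2400)
After 3 days: (0.3132, 0.3792, 0.3076)
P(in Medium after 3 days) = 0.3792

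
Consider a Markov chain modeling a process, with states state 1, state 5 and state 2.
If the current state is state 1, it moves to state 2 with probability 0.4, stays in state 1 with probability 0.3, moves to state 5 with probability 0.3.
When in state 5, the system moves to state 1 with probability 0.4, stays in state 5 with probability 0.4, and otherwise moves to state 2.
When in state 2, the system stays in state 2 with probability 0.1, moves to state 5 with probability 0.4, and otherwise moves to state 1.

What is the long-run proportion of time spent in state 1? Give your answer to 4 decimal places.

Let the stationary distribution be π with π = πP and π_1 + π_2 + π_3 = 1.
π_1 = 0.3·π_1 + 0.4·π_2 + 0.5·π_3
π_2 = 0.3·π_1 + 0.4·π_2 + 0.4·π_3
Solving with the normalization constraint gives π = (0.3866, 0.3613, 0.2521).
So the stationary probability of state 1 is 0.3866.

0.3866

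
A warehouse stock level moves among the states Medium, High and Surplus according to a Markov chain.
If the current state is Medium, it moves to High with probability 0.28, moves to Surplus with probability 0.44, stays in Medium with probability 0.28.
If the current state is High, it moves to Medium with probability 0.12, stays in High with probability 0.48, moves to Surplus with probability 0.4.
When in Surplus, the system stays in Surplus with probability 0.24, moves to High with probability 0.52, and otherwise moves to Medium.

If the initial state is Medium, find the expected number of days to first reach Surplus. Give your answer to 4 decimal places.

2.3474

Let t(s) be the expected number of days to first reach Surplus from state s, with t(Surplus) = 0. Conditioning on the first day:
t(Medium) = 1 + 0.28·t(Medium) + 0.28·t(High)
t(High) = 1 + 0.12·t(Medium) + 0.48·t(High)
Solving: t(Medium) = 2.3474, t(High) = 2.4648.
Expected days from Medium to Surplus: 2.3474.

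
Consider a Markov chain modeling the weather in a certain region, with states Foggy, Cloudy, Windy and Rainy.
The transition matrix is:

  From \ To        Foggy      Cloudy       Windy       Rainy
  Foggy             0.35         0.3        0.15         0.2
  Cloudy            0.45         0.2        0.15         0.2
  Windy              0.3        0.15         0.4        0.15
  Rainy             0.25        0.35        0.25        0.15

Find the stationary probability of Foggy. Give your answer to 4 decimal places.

Let the stationary distribution be π with π = πP and π_1 + π_2 + π_3 + π_4 = 1.
π_1 = 0.35·π_1 + 0.45·π_2 + 0.3·π_3 + 0.25·π_4
π_2 = 0.3·π_1 + 0.2·π_2 + 0.15·π_3 + 0.35·π_4
π_3 = 0.15·π_1 + 0.15·π_2 + 0.4·π_3 + 0.25·π_4
Solving with the normalization constraint gives π = (0.3459, 0.2504, 0.2240, 0.1798).
So the stationary probability of Foggy is 0.3459.

0.3459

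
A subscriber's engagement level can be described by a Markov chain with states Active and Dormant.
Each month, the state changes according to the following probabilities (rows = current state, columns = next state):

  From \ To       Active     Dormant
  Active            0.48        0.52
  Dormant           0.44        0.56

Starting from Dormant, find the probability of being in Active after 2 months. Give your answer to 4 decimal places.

0.4576

Sum over the intermediate state after 1 month:
P = P(Dormant→Active)·P(Active→Active) + P(Dormant→Dormant)·P(Dormant→Active)
  = 0.44×0.48 + 0.56×0.44
  = 0.2112 + 0.2464 = 0.4576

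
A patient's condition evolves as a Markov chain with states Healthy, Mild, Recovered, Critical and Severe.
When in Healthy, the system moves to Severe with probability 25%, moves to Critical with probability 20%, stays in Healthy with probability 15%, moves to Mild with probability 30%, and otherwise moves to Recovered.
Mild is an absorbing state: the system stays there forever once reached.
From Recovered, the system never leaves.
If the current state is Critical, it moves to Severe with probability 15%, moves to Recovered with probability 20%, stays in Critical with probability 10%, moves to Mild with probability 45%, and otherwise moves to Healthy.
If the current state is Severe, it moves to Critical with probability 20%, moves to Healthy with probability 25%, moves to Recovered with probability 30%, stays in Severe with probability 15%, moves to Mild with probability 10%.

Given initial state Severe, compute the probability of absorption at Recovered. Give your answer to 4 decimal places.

Let h(s) be the probability of absorption at Recovered starting from transient state s. Then h(Recovered) = 1 and h(Mild) = 0. By first-step analysis:
h(Healthy) = 0.15·h(Healthy) + 0.3·0 + 0.1·1 + 0.2·h(Critical) + 0.25·h(Severe)
h(Critical) = 0.1·h(Healthy) + 0.45·0 + 0.2·1 + 0.1·h(Critical) + 0.15·h(Severe)
h(Severe) = 0.25·h(Healthy) + 0.1·0 + 0.3·1 + 0.2·h(Critical) + 0.15·h(Severe)
Solving: h(Healthy) = 0.3599, h(Critical) = 0.3525, h(Severe) = 0.5417.
Starting from Severe, the probability is 0.5417.

0.5417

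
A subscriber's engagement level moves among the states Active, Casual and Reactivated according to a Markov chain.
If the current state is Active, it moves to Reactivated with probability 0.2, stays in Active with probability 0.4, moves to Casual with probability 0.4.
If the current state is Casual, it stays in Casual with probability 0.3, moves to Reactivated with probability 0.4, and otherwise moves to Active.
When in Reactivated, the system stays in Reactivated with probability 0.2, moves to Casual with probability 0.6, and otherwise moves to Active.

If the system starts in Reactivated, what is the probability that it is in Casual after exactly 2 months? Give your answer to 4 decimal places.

0.3800

Sum over the intermediate state after 1 month:
P = P(Reactivated→Active)·P(Active→Casual) + P(Reactivated→Casual)·P(Casual→Casual) + P(Reactivated→Reactivated)·P(Reactivated→Casual)
  = 0.2×0.4 + 0.6×0.3 + 0.2×0.6
  = 0.0800 + 0.1800 + 0.1200 = 0.3800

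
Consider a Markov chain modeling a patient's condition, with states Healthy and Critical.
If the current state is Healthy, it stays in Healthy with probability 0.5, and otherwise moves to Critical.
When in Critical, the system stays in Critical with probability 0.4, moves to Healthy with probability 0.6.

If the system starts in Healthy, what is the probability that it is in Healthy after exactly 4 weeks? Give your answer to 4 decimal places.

0.5455

Propagate the distribution vector 4 weeks from Healthy.
After 0 weeks: (1.0000, 0.0000)
After 1 week: (0.5000, 0.5000)
After 2 weeks: (0.5500, 0.4500)
After 3 weeks: (0.5450, 0.4550)
After 4 weeks: (0.5455, 0.4545)
P(in Healthy after 4 weeks) = 0.5455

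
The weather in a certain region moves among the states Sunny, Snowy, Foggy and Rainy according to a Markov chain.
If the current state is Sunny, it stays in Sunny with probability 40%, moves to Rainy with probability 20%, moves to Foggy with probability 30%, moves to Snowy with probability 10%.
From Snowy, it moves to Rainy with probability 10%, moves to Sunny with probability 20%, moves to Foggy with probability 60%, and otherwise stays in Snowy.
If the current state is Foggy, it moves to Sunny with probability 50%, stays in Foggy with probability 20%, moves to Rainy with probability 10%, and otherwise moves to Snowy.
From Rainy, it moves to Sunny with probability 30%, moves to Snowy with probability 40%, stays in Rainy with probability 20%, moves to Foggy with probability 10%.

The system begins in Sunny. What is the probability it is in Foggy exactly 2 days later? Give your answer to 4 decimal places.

Propagate the distribution vector 2 days from Sunny.
After 0 days: (1.0000, 0.0000, 0.0000, 0.0000)
After 1 day: (0.4000, 0.1000, 0.3000, 0.2000)
After 2 days: (0.3900, 0.1900, 0.2600, 0.1600)
P(in Foggy after 2 days) = 0.2600

0.2600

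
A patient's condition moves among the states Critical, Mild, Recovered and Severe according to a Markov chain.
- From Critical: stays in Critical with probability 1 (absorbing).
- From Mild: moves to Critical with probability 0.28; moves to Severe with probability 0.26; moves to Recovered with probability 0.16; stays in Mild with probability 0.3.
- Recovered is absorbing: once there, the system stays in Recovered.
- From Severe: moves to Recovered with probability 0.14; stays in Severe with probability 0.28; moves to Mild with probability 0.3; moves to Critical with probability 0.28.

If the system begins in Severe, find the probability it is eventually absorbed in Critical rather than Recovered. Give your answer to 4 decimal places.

Let h(s) be the probability of absorption at Critical starting from transient state s. Then h(Critical) = 1 and h(Recovered) = 0. By first-step analysis:
h(Mild) = 0.28·1 + 0.3·h(Mild) + 0.16·0 + 0.26·h(Severe)
h(Severe) = 0.28·1 + 0.3·h(Mild) + 0.14·0 + 0.28·h(Severe)
Solving: h(Mild) = 0.6441, h(Severe) = 0.6573.
Starting from Severe, the probability is 0.6573.

0.6573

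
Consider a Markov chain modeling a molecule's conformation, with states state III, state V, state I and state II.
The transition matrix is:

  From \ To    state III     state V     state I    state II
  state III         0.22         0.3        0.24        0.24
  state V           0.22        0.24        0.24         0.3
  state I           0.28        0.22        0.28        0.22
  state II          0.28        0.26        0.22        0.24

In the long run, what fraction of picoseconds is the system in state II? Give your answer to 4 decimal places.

Let the stationary distribution be π with π = πP and π_1 + π_2 + π_3 + π_4 = 1.
π_1 = 0.22·π_1 + 0.22·π_2 + 0.28·π_3 + 0.28·π_4
π_2 = 0.3·π_1 + 0.24·π_2 + 0.22·π_3 + 0.26·π_4
π_3 = 0.24·π_1 + 0.24·π_2 + 0.28·π_3 + 0.22·π_4
Solving with the normalization constraint gives π = (0.2497, 0.2551, 0.2448, 0.2504).
So the stationary probability of state II is 0.2504.

0.2504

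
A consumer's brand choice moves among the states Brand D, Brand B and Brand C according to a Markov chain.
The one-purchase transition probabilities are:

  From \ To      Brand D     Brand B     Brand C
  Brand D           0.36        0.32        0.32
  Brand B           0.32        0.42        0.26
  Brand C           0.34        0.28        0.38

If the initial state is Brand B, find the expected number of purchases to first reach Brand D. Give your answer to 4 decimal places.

3.0683

Let t(s) be the expected number of purchases to first reach Brand D from state s, with t(Brand D) = 0. Conditioning on the first purchase:
t(Brand B) = 1 + 0.42·t(Brand B) + 0.26·t(Brand C)
t(Brand C) = 1 + 0.28·t(Brand B) + 0.38·t(Brand C)
Solving: t(Brand B) = 3.0683, t(Brand C) = 2.9986.
Expected purchases from Brand B to Brand D: 3.0683.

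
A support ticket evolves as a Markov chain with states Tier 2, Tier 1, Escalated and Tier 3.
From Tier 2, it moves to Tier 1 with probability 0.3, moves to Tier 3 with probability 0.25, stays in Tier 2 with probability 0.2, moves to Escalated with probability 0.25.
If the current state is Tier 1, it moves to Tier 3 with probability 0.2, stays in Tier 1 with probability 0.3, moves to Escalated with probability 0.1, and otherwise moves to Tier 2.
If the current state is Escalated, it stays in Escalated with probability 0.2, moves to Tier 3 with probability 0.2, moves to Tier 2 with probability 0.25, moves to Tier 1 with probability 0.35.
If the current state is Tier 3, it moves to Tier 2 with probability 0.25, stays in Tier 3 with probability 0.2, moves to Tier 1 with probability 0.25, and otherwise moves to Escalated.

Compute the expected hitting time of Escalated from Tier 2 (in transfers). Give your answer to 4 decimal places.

Let t(s) be the expected number of transfers to first reach Escalated from state s, with t(Escalated) = 0. Conditioning on the first transfer:
t(Tier 2) = 1 + 0.2·t(Tier 2) + 0.3·t(Tier 1) + 0.25·t(Tier 3)
t(Tier 1) = 1 + 0.4·t(Tier 2) + 0.3·t(Tier 1) + 0.2·t(Tier 3)
t(Tier 3) = 1 + 0.25·t(Tier 2) + 0.25·t(Tier 1) + 0.2·t(Tier 3)
Solving: t(Tier 2) = 4.5893, t(Tier 1) = 5.2903, t(Tier 3) = 4.3373.
Expected transfers from Tier 2 to Escalated: 4.5893.

4.5893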